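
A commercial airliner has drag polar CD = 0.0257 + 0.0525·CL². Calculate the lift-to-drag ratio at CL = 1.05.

CD = 0.0257 + 0.0525 × 1.05² = 0.08358
L/D = CL/CD = 1.05 / 0.08358 = 12.6

L/D = 12.6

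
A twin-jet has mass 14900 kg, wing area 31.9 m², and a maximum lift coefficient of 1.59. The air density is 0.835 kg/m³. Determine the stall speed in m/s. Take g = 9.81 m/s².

Stall occurs when L = W at CL,max. W = mg = 14900 × 9.81 = 1.462×10^5 N.
V_stall = √(2W/(ρ·S·CL,max)) = √(2 × 1.462×10^5 / (0.835 × 31.9 × 1.59))
V_stall = √6903 = 83.1 m/s

V_stall = 83.1 m/s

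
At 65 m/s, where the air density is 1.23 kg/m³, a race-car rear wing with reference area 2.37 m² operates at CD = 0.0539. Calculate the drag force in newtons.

Dynamic pressure q = ½ρv² = ½ × 1.23 × 65² = 2598 Pa.
D = q·S·CD = 2598 × 2.37 × 0.0539 = 332 N

D = 332 N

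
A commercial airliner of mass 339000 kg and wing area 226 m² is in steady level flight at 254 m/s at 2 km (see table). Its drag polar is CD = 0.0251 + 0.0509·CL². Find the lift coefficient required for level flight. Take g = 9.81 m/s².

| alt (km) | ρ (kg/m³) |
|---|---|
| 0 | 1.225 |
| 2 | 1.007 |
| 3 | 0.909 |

CL = 0.453

At 2 km, from the table: ρ = 1.007 kg/m³.
Weight W = mg = 339000 × 9.81 = 3.3256×10^6 N; in level flight L = W.
Dynamic pressure q = 0.5 × 1.007 × 254² = 32480 Pa.
Required CL = L/(qS) = 3.3256×10^6/(32480·226) = 0.453.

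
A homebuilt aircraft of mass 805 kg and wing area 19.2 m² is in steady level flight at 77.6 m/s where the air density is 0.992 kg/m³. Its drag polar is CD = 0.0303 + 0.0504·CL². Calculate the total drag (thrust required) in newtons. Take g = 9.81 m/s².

D = 1790 N

In steady level flight, lift balances weight: W = mg = 805 × 9.81 = 7897.1 N.
q = ½ρv² = ½ × 0.992 × 77.6² = 2987 Pa.
Required CL = L/(qS) = 7897.1/(2987·19.2) = 0.1377.
CD = 0.0303 + 0.0504 × 0.1377² = 0.03126.
D = q·S·CD = 2987 × 19.2 × 0.03126 = 1792 N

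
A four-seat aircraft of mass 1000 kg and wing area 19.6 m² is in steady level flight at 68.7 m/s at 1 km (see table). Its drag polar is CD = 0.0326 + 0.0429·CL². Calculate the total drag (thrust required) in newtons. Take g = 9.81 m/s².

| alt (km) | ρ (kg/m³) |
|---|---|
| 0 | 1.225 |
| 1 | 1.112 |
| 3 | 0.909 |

D = 1760 N

At 1 km, from the table: ρ = 1.112 kg/m³.
Weight W = mg = 1000 × 9.81 = 9810 N; in level flight L = W.
q = ½ρv² = ½ × 1.112 × 68.7² = 2624 Pa.
CL = W/(q·S) = 9810 / (2624 × 19.6) = 0.1907.
CD = 0.0326 + 0.0429 × 0.1907² = 0.03416.
D = q·S·CD = 2624 × 19.6 × 0.03416 = 1757 N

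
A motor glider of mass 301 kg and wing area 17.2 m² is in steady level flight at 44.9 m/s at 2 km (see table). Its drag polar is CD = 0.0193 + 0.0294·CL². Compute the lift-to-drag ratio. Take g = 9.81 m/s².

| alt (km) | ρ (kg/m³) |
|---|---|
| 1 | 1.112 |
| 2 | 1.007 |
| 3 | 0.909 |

At 2 km, from the table: ρ = 1.007 kg/m³.
Weight W = mg = 301 × 9.81 = 2952.8 N; in level flight L = W.
q = ½ρv² = ½ × 1.007 × 44.9² = 1015 Pa.
CL = W/(q·S) = 2952.8 / (1015 × 17.2) = 0.1691.
CD = 0.0193 + 0.0294 × 0.1691² = 0.02014.
L/D = CL/CD = 0.1691 / 0.02014 = 8.4

L/D = 8.4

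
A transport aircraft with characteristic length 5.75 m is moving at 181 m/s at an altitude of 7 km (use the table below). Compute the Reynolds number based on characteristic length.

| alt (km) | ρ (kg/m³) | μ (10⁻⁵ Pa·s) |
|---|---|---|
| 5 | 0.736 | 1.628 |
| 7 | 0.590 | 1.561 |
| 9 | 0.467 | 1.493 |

Re = 3.93×10^7

At 7 km, from the table: ρ = 0.590 kg/m³, μ = 1.561×10⁻⁵ Pa·s.
Re = ρ·v·c/μ = 0.59 × 181 × 5.75 / (1.561×10⁻⁵) = 3.93×10^7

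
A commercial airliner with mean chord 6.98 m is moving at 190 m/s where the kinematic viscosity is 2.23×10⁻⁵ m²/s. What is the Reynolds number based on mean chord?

Re = 5.95×10^7

Re = v·c/ν = 190 × 6.98 / (2.23×10⁻⁵) = 5.95×10^7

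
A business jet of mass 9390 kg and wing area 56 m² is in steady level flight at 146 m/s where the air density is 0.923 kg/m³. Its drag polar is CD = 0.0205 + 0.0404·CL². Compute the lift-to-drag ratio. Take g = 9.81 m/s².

L/D = 7.73

In steady level flight, lift balances weight: W = mg = 9390 × 9.81 = 92116 N.
q = ½ρv² = ½ × 0.923 × 146² = 9837 Pa.
Required CL = L/(qS) = 92116/(9837·56) = 0.1672.
CD = 0.0205 + 0.0404 × 0.1672² = 0.02163.
L/D = CL/CD = 0.1672 / 0.02163 = 7.73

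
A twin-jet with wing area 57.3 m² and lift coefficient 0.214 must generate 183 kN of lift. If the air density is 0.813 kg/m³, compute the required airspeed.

v = 192 m/s

L = ½ρv²S·CL ⇒ v = √(2L/(ρ·S·CL))
v = √(2 × 1.83×10^5 / (0.813 × 57.3 × 0.214)) = √36710 = 192 m/s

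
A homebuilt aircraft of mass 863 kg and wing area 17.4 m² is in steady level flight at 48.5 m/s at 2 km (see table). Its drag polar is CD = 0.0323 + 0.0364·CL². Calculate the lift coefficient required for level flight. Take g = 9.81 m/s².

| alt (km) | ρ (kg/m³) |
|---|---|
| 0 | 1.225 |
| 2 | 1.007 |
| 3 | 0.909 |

CL = 0.411

At 2 km, from the table: ρ = 1.007 kg/m³.
Weight W = mg = 863 × 9.81 = 8466 N; in level flight L = W.
q = ½ρv² = ½ × 1.007 × 48.5² = 1184 Pa.
CL = 2W/(ρv²S) = 2×8466/(1.007×48.5²×17.4) = 0.4108.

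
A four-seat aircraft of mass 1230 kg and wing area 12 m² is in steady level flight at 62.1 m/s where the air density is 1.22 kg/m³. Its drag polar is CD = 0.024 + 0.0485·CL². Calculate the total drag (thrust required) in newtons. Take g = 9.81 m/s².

In steady level flight, lift balances weight: W = mg = 1230 × 9.81 = 12066 N.
Dynamic pressure q = 0.5 × 1.22 × 62.1² = 2352 Pa.
CL = 2W/(ρv²S) = 2×12066/(1.22×62.1²×12) = 0.4274.
CD = 0.024 + 0.0485 × 0.4274² = 0.03286.
D = q·S·CD = 2352 × 12 × 0.03286 = 927.6 N

D = 928 N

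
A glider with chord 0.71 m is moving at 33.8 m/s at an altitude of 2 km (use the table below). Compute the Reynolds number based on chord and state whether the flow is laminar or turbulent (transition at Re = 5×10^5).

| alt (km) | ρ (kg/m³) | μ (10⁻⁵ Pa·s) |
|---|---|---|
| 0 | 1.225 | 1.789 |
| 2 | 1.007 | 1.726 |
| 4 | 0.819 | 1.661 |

Re = 1.4×10^6 (turbulent)

At 2 km, from the table: ρ = 1.007 kg/m³, μ = 1.726×10⁻⁵ Pa·s.
Re = ρ·v·c/μ = 1.007 × 33.8 × 0.71 / (1.726×10⁻⁵) = 1.4×10^6
Since 1.4×10^6 > 5×10^5, the flow is turbulent.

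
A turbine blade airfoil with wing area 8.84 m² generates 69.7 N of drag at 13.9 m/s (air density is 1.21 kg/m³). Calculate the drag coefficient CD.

CD = 0.0675

From D = ½ρv²S·CD, rearranging gives CD = 2D/(ρv²S).
CD = 2 × 69.7 / (1.21 × 13.9² × 8.84) = 0.0675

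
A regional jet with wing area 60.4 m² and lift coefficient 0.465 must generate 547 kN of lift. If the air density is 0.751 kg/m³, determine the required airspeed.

L = ½ρv²S·CL ⇒ v = √(2L/(ρ·S·CL))
v = √(2 × 5.47×10^5 / (0.751 × 60.4 × 0.465)) = √51870 = 228 m/s

v = 228 m/s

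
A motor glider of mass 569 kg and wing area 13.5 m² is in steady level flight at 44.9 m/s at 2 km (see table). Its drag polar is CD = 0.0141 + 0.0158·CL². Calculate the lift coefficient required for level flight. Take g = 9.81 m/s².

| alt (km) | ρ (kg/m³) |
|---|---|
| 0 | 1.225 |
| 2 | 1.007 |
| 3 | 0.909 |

At 2 km, from the table: ρ = 1.007 kg/m³.
Weight W = mg = 569 × 9.81 = 5581.9 N; in level flight L = W.
q = ½ρv² = ½ × 1.007 × 44.9² = 1015 Pa.
Required CL = L/(qS) = 5581.9/(1015·13.5) = 0.4073.

CL = 0.407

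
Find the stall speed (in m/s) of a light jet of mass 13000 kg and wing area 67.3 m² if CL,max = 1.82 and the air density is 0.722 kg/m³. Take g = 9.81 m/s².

At stall, lift equals weight: L = W = m·g = 13000 × 9.81 = 1.275×10^5 N.
From L = ½ρV²S·CL,max = W: V_stall = √(2W/(ρSCL,max)) = √(2·1.275×10^5/(0.722·67.3·1.82))
V_stall = √2884 = 53.7 m/s

V_stall = 53.7 m/s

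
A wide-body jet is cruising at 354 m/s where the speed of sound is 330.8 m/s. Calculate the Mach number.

M = 1.07

M = v/a = 354 / 330.8 = 1.07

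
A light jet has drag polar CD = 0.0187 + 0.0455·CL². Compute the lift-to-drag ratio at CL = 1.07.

L/D = 15.1

CD = 0.0187 + 0.0455 × 1.07² = 0.07079
L/D = CL/CD = 1.07 / 0.07079 = 15.1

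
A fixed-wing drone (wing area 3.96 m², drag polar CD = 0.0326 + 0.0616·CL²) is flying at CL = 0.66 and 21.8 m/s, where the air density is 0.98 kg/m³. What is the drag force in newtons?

D = 54.8 N

CD = 0.0326 + 0.0616 × 0.66² = 0.05943
D = ½ρv²S·CD = ½ × 0.98 × 21.8² × 3.96 × 0.05943 = 54.8 N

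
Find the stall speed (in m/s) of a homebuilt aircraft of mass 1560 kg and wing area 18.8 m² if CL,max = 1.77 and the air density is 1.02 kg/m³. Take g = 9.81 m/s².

Weight W = mg = 1560 × 9.81 = 15300 N.
V_stall = √(2W/(ρ·S·CL,max)) = √(2 × 15300 / (1.02 × 18.8 × 1.77))
V_stall = √901.8 = 30 m/s

V_stall = 30 m/s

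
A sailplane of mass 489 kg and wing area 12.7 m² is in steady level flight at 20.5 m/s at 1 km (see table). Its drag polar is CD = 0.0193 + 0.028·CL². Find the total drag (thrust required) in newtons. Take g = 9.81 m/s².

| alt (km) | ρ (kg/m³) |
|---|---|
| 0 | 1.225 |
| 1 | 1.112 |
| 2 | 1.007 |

At 1 km, from the table: ρ = 1.112 kg/m³.
In steady level flight, lift balances weight: W = mg = 489 × 9.81 = 4797.1 N.
q = ½ρv² = ½ × 1.112 × 20.5² = 233.7 Pa.
Required CL = L/(qS) = 4797.1/(233.7·12.7) = 1.617.
CD = 0.0193 + 0.028 × 1.617² = 0.09247.
D = q·S·CD = 233.7 × 12.7 × 0.09247 = 274.4 N

D = 274 N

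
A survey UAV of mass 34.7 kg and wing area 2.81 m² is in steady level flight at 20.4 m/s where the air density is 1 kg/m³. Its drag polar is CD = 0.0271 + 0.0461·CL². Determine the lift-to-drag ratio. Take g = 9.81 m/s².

In steady level flight, lift balances weight: W = mg = 34.7 × 9.81 = 340.41 N.
q = ½ρv² = ½ × 1 × 20.4² = 208.1 Pa.
CL = W/(q·S) = 340.41 / (208.1 × 2.81) = 0.5822.
CD = 0.0271 + 0.0461 × 0.5822² = 0.04273.
L/D = CL/CD = 0.5822 / 0.04273 = 13.6

L/D = 13.6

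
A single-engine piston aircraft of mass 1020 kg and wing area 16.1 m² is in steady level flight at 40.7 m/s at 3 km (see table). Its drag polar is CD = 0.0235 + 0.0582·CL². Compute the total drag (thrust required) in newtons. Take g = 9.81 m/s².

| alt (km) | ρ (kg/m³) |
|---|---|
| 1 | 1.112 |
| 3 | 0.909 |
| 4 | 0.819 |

D = 766 N

At 3 km, from the table: ρ = 0.909 kg/m³.
Weight W = mg = 1020 × 9.81 = 10006 N; in level flight L = W.
Dynamic pressure q = 0.5 × 0.909 × 40.7² = 752.9 Pa.
CL = 2W/(ρv²S) = 2×10006/(0.909×40.7²×16.1) = 0.8255.
CD = 0.0235 + 0.0582 × 0.8255² = 0.06316.
D = q·S·CD = 752.9 × 16.1 × 0.06316 = 765.6 N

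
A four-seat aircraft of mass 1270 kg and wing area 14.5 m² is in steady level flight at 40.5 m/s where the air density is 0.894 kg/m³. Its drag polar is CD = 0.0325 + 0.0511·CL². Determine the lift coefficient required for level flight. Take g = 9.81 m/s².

CL = 1.17

In steady level flight, lift balances weight: W = mg = 1270 × 9.81 = 12459 N.
Dynamic pressure q = 0.5 × 0.894 × 40.5² = 733.2 Pa.
Required CL = L/(qS) = 12459/(733.2·14.5) = 1.172.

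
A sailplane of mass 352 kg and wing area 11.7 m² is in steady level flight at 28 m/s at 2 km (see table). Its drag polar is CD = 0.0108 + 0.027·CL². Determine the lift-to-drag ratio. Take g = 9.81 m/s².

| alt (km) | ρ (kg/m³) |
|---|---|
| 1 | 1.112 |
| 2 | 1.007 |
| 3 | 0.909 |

At 2 km, from the table: ρ = 1.007 kg/m³.
In steady level flight, lift balances weight: W = mg = 352 × 9.81 = 3453.1 N.
q = ½ρv² = ½ × 1.007 × 28² = 394.7 Pa.
Required CL = L/(qS) = 3453.1/(394.7·11.7) = 0.7477.
CD = 0.0108 + 0.027 × 0.7477² = 0.02589.
L/D = CL/CD = 0.7477 / 0.02589 = 28.9

L/D = 28.9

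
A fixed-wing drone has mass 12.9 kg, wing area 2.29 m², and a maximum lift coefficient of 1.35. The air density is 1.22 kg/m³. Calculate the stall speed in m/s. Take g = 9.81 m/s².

Stall occurs when L = W at CL,max. W = mg = 12.9 × 9.81 = 126.5 N.
From L = ½ρV²S·CL,max = W: V_stall = √(2W/(ρSCL,max)) = √(2·126.5/(1.22·2.29·1.35))
V_stall = √67.11 = 8.19 m/s

V_stall = 8.19 m/s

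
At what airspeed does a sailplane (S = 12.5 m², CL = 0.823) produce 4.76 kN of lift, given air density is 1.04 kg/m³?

L = ½ρv²S·CL ⇒ v = √(2L/(ρ·S·CL))
v = √(2 × 4760 / (1.04 × 12.5 × 0.823)) = √889.8 = 29.8 m/s

v = 29.8 m/s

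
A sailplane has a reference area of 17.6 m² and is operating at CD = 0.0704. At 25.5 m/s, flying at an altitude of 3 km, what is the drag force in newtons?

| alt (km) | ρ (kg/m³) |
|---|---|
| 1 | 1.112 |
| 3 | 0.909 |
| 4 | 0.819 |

D = 366 N

At 3 km, from the table: ρ = 0.909 kg/m³.
Dynamic pressure q = ½ρv² = ½ × 0.909 × 25.5² = 295.5 Pa.
D = q·S·CD = 295.5 × 17.6 × 0.0704 = 366 N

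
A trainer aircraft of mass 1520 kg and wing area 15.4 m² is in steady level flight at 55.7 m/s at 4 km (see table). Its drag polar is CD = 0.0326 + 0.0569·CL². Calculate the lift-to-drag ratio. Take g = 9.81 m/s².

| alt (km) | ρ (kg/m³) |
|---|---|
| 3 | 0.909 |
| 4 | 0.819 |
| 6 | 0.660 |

L/D = 11.6

At 4 km, from the table: ρ = 0.819 kg/m³.
In steady level flight, lift balances weight: W = mg = 1520 × 9.81 = 14911 N.
q = ½ρv² = ½ × 0.819 × 55.7² = 1270 Pa.
Required CL = L/(qS) = 14911/(1270·15.4) = 0.7621.
CD = 0.0326 + 0.0569 × 0.7621² = 0.06565.
L/D = CL/CD = 0.7621 / 0.06565 = 11.6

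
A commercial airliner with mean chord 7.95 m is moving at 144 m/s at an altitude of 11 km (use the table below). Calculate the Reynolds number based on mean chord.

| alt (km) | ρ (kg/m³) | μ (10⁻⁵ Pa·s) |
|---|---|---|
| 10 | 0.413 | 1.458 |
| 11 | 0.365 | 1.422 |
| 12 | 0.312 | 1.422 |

At 11 km, from the table: ρ = 0.365 kg/m³, μ = 1.422×10⁻⁵ Pa·s.
Re = ρ·v·c/μ = 0.365 × 144 × 7.95 / (1.422×10⁻⁵) = 2.94×10^7

Re = 2.94×10^7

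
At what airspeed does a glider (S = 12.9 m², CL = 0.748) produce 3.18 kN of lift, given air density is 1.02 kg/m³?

v = 25.4 m/s

L = ½ρv²S·CL ⇒ v = √(2L/(ρ·S·CL))
v = √(2 × 3180 / (1.02 × 12.9 × 0.748)) = √646.2 = 25.4 m/s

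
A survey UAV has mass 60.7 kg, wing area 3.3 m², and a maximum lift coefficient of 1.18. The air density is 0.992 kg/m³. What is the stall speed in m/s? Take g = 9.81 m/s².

Stall occurs when L = W at CL,max. W = mg = 60.7 × 9.81 = 595.5 N.
V_stall = √(2W/(ρ·S·CL,max)) = √(2 × 595.5 / (0.992 × 3.3 × 1.18))
V_stall = √308.3 = 17.6 m/s

V_stall = 17.6 m/s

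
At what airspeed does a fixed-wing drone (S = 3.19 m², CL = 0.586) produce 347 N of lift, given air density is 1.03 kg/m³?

v = 19 m/s

L = ½ρv²S·CL ⇒ v = √(2L/(ρ·S·CL))
v = √(2 × 347 / (1.03 × 3.19 × 0.586)) = √360.4 = 19 m/s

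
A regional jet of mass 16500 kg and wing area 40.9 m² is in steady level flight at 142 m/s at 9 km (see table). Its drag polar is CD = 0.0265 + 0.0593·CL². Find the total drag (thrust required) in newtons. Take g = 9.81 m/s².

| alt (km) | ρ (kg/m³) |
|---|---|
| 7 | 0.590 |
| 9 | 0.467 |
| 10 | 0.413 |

At 9 km, from the table: ρ = 0.467 kg/m³.
Weight W = mg = 16500 × 9.81 = 1.6186×10^5 N; in level flight L = W.
q = ½ρv² = ½ × 0.467 × 142² = 4708 Pa.
Required CL = L/(qS) = 1.6186×10^5/(4708·40.9) = 0.8406.
CD = 0.0265 + 0.0593 × 0.8406² = 0.0684.
D = q·S·CD = 4708 × 40.9 × 0.0684 = 13170 N

D = 13200 N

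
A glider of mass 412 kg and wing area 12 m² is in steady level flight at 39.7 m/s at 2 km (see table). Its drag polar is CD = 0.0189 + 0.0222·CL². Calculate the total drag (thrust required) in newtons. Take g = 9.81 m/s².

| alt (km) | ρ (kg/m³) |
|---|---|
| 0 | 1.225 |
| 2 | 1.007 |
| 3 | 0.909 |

D = 218 N

At 2 km, from the table: ρ = 1.007 kg/m³.
Weight W = mg = 412 × 9.81 = 4041.7 N; in level flight L = W.
q = ½ρv² = ½ × 1.007 × 39.7² = 793.6 Pa.
Required CL = L/(qS) = 4041.7/(793.6·12) = 0.4244.
CD = 0.0189 + 0.0222 × 0.4244² = 0.0229.
D = q·S·CD = 793.6 × 12 × 0.0229 = 218.1 N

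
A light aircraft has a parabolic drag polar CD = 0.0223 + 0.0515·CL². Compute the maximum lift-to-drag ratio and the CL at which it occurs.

For CD = CD0 + K·CL², (L/D)max occurs at CL* = √(CD0/K) and equals 1/(2√(K·CD0)).
(L/D)max = 1/(2√(0.0515 × 0.0223)) = 1/(2 × 0.03389) = 14.8
CL* = √(0.0223/0.0515) = 0.658

(L/D)max = 14.8, at CL = 0.658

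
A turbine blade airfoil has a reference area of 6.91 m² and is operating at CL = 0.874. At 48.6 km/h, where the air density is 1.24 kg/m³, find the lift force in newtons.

L = 682 N

Convert speed: v = 48.6 km/h ÷ 3.6 = 13.5 m/s.
Dynamic pressure q = ½ρv² = ½ × 1.24 × 13.5² = 113 Pa.
L = q·S·CL = 113 × 6.91 × 0.874 = 682 N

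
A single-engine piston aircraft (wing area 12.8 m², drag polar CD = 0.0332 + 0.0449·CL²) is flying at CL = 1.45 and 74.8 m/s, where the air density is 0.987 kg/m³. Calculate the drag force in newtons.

CD = 0.0332 + 0.0449 × 1.45² = 0.1276
D = ½ρv²S·CD = ½ × 0.987 × 74.8² × 12.8 × 0.1276 = 4510 N

D = 4510 N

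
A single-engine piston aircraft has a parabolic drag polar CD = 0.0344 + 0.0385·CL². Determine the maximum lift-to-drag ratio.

(L/D)max = 13.7

For CD = CD0 + K·CL², (L/D)max occurs at CL* = √(CD0/K) and equals 1/(2√(K·CD0)).
(L/D)max = 1/(2√(0.0385 × 0.0344)) = 1/(2 × 0.03639) = 13.7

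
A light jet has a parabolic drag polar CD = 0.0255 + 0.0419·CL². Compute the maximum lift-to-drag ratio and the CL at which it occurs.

(L/D)max = 15.3, at CL = 0.78

For CD = CD0 + K·CL², (L/D)max occurs at CL* = √(CD0/K) and equals 1/(2√(K·CD0)).
(L/D)max = 1/(2√(0.0419 × 0.0255)) = 1/(2 × 0.03269) = 15.3
CL* = √(0.0255/0.0419) = 0.78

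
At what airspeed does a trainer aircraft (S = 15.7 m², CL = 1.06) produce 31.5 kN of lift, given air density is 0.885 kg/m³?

v = 65.4 m/s

L = ½ρv²S·CL ⇒ v = √(2L/(ρ·S·CL))
v = √(2 × 31500 / (0.885 × 15.7 × 1.06)) = √4278 = 65.4 m/s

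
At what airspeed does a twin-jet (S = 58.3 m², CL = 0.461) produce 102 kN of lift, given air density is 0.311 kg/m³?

L = ½ρv²S·CL ⇒ v = √(2L/(ρ·S·CL))
v = √(2 × 1.02×10^5 / (0.311 × 58.3 × 0.461)) = √24410 = 156 m/s

v = 156 m/s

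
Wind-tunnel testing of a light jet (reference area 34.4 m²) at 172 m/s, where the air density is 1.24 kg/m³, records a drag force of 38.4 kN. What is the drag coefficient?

From D = ½ρv²S·CD, rearranging gives CD = 2D/(ρv²S).
CD = 2 × 38400 / (1.24 × 172² × 34.4) = 0.0609

CD = 0.0609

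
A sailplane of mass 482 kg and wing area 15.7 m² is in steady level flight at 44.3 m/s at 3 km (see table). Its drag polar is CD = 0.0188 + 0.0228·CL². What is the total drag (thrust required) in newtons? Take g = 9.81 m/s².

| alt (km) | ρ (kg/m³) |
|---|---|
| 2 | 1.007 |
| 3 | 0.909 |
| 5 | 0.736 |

D = 300 N

At 3 km, from the table: ρ = 0.909 kg/m³.
Weight W = mg = 482 × 9.81 = 4728.4 N; in level flight L = W.
Dynamic pressure q = 0.5 × 0.909 × 44.3² = 892 Pa.
Required CL = L/(qS) = 4728.4/(892·15.7) = 0.3377.
CD = 0.0188 + 0.0228 × 0.3377² = 0.0214.
D = q·S·CD = 892 × 15.7 × 0.0214 = 299.7 N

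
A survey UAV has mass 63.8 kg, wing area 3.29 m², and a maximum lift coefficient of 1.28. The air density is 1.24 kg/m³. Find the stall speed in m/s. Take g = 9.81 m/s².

V_stall = 15.5 m/s

Weight W = mg = 63.8 × 9.81 = 625.9 N.
From L = ½ρV²S·CL,max = W: V_stall = √(2W/(ρSCL,max)) = √(2·625.9/(1.24·3.29·1.28))
V_stall = √239.7 = 15.5 m/s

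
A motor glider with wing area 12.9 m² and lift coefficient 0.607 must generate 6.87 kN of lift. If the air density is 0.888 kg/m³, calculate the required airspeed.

v = 44.5 m/s

L = ½ρv²S·CL ⇒ v = √(2L/(ρ·S·CL))
v = √(2 × 6870 / (0.888 × 12.9 × 0.607)) = √1976 = 44.5 m/s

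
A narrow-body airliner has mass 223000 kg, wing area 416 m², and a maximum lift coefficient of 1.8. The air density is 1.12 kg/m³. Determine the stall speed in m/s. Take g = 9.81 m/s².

V_stall = 72.2 m/s

At stall, lift equals weight: L = W = m·g = 223000 × 9.81 = 2.188×10^6 N.
V_stall = √(2W/(ρ·S·CL,max)) = √(2 × 2.188×10^6 / (1.12 × 416 × 1.8))
V_stall = √5217 = 72.2 m/s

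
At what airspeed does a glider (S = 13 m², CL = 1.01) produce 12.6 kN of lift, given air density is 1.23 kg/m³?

v = 39.5 m/s

L = ½ρv²S·CL ⇒ v = √(2L/(ρ·S·CL))
v = √(2 × 12600 / (1.23 × 13 × 1.01)) = √1560 = 39.5 m/s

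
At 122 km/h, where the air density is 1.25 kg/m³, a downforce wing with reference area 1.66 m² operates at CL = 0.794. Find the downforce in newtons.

L = 946 N

Convert speed: v = 122 km/h ÷ 3.6 = 33.89 m/s.
Dynamic pressure q = ½ρv² = ½ × 1.25 × 33.89² = 717.8 Pa.
L = q·S·CL = 717.8 × 1.66 × 0.794 = 946 N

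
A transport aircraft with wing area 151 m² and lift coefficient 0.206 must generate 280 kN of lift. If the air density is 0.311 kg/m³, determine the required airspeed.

v = 241 m/s

L = ½ρv²S·CL ⇒ v = √(2L/(ρ·S·CL))
v = √(2 × 2.8×10^5 / (0.311 × 151 × 0.206)) = √57890 = 241 m/s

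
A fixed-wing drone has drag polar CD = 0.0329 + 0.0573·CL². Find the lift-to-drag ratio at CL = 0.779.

L/D = 11.5

CD = 0.0329 + 0.0573 × 0.779² = 0.06767
L/D = CL/CD = 0.779 / 0.06767 = 11.5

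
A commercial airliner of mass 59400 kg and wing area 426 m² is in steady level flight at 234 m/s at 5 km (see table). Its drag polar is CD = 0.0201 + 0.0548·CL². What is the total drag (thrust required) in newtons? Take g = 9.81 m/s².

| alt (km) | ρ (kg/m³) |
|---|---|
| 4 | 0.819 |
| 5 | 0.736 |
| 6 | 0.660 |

D = 1.75×10^5 N

At 5 km, from the table: ρ = 0.736 kg/m³.
Weight W = mg = 59400 × 9.81 = 5.8271×10^5 N; in level flight L = W.
Dynamic pressure q = 0.5 × 0.736 × 234² = 20150 Pa.
Required CL = L/(qS) = 5.8271×10^5/(20150·426) = 0.06788.
CD = 0.0201 + 0.0548 × 0.06788² = 0.02035.
D = q·S·CD = 20150 × 426 × 0.02035 = 1.747×10^5 N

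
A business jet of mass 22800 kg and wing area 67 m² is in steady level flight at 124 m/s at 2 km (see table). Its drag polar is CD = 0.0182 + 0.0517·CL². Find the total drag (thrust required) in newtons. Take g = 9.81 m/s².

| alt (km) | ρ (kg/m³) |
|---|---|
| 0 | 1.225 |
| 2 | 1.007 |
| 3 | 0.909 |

D = 14400 N

At 2 km, from the table: ρ = 1.007 kg/m³.
Weight W = mg = 22800 × 9.81 = 2.2367×10^5 N; in level flight L = W.
Dynamic pressure q = 0.5 × 1.007 × 124² = 7742 Pa.
Required CL = L/(qS) = 2.2367×10^5/(7742·67) = 0.4312.
CD = 0.0182 + 0.0517 × 0.4312² = 0.02781.
D = q·S·CD = 7742 × 67 × 0.02781 = 14430 N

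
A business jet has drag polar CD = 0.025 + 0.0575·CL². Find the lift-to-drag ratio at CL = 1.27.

CD = 0.025 + 0.0575 × 1.27² = 0.1177
L/D = CL/CD = 1.27 / 0.1177 = 10.8

L/D = 10.8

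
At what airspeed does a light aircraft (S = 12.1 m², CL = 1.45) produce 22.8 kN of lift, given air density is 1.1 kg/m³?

v = 48.6 m/s

L = ½ρv²S·CL ⇒ v = √(2L/(ρ·S·CL))
v = √(2 × 22800 / (1.1 × 12.1 × 1.45)) = √2363 = 48.6 m/s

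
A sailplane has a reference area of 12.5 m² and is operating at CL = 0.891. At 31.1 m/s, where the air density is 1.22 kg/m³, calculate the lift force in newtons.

L = ½ρv²S·CL = ½ × 1.22 × 31.1² × 12.5 × 0.891 = 6570 N ≈ 6.57 kN

L = 6570 N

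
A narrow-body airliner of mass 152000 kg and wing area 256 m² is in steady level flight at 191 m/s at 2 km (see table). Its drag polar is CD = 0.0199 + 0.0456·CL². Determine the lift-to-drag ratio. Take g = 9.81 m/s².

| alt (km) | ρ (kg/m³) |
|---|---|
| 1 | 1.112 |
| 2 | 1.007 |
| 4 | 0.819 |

L/D = 13

At 2 km, from the table: ρ = 1.007 kg/m³.
Level flight ⇒ L = W = m·g = 152000 × 9.81 = 1.4911×10^6 N.
Dynamic pressure q = 0.5 × 1.007 × 191² = 18370 Pa.
CL = W/(q·S) = 1.4911×10^6 / (18370 × 256) = 0.3171.
CD = 0.0199 + 0.0456 × 0.3171² = 0.02449.
L/D = CL/CD = 0.3171 / 0.02449 = 13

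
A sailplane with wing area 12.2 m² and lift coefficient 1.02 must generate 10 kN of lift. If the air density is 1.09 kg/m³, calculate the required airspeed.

v = 38.4 m/s

L = ½ρv²S·CL ⇒ v = √(2L/(ρ·S·CL))
v = √(2 × 10000 / (1.09 × 12.2 × 1.02)) = √1474 = 38.4 m/s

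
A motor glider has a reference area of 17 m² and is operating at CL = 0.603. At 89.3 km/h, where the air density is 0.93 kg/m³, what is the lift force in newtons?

L = 2930 N

Convert speed: v = 89.3 km/h ÷ 3.6 = 24.81 m/s.
L = ½ρv²S·CL = ½ × 0.93 × 24.81² × 17 × 0.603 = 2930 N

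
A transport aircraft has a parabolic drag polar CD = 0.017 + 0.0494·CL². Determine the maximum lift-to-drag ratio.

For CD = CD0 + K·CL², (L/D)max occurs at CL* = √(CD0/K) and equals 1/(2√(K·CD0)).
(L/D)max = 1/(2√(0.0494 × 0.017)) = 1/(2 × 0.02898) = 17.3

(L/D)max = 17.3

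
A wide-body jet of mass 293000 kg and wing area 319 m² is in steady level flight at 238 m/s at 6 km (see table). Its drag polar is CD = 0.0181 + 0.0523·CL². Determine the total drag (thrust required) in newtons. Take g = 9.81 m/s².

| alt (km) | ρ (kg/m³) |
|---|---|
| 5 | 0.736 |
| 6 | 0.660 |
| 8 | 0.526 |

At 6 km, from the table: ρ = 0.660 kg/m³.
Weight W = mg = 293000 × 9.81 = 2.8743×10^6 N; in level flight L = W.
q = ½ρv² = ½ × 0.66 × 238² = 18690 Pa.
Required CL = L/(qS) = 2.8743×10^6/(18690·319) = 0.482.
CD = 0.0181 + 0.0523 × 0.482² = 0.03025.
D = q·S·CD = 18690 × 319 × 0.03025 = 1.804×10^5 N

D = 1.8×10^5 N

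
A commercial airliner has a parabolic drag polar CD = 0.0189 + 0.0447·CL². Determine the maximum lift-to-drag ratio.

(L/D)max = 17.2

For CD = CD0 + K·CL², (L/D)max occurs at CL* = √(CD0/K) and equals 1/(2√(K·CD0)).
(L/D)max = 1/(2√(0.0447 × 0.0189)) = 1/(2 × 0.02907) = 17.2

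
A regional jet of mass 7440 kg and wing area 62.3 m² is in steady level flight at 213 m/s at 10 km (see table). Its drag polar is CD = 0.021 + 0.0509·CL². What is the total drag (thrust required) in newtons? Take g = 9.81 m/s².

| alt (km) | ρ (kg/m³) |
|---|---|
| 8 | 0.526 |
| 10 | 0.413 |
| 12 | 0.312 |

D = 12700 N

At 10 km, from the table: ρ = 0.413 kg/m³.
Weight W = mg = 7440 × 9.81 = 72986 N; in level flight L = W.
q = ½ρv² = ½ × 0.413 × 213² = 9369 Pa.
CL = W/(q·S) = 72986 / (9369 × 62.3) = 0.125.
CD = 0.021 + 0.0509 × 0.125² = 0.0218.
D = q·S·CD = 9369 × 62.3 × 0.0218 = 12720 N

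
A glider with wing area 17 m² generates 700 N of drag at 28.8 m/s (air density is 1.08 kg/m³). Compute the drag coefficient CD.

From D = ½ρv²S·CD, rearranging gives CD = 2D/(ρv²S).
CD = 2 × 700 / (1.08 × 28.8² × 17) = 0.0919

CD = 0.0919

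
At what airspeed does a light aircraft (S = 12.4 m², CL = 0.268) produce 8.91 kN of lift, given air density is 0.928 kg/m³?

v = 76 m/s

L = ½ρv²S·CL ⇒ v = √(2L/(ρ·S·CL))
v = √(2 × 8910 / (0.928 × 12.4 × 0.268)) = √5778 = 76 m/s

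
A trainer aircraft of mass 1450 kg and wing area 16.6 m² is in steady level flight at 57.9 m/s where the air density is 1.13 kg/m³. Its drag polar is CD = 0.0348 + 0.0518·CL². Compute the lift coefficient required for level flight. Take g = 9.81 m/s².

CL = 0.452

Level flight ⇒ L = W = m·g = 1450 × 9.81 = 14224 N.
Dynamic pressure q = 0.5 × 1.13 × 57.9² = 1894 Pa.
CL = 2W/(ρv²S) = 2×14224/(1.13×57.9²×16.6) = 0.4524.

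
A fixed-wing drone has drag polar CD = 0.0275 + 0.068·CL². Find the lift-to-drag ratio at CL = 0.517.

L/D = 11.3

CD = 0.0275 + 0.068 × 0.517² = 0.04568
L/D = CL/CD = 0.517 / 0.04568 = 11.3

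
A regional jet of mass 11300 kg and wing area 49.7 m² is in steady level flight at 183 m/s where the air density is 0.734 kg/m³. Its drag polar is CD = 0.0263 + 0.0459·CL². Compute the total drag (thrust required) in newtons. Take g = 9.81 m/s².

D = 17000 N

Level flight ⇒ L = W = m·g = 11300 × 9.81 = 1.1085×10^5 N.
Dynamic pressure q = 0.5 × 0.734 × 183² = 12290 Pa.
CL = 2W/(ρv²S) = 2×1.1085×10^5/(0.734×183²×49.7) = 0.1815.
CD = 0.0263 + 0.0459 × 0.1815² = 0.02781.
D = q·S·CD = 12290 × 49.7 × 0.02781 = 16990 N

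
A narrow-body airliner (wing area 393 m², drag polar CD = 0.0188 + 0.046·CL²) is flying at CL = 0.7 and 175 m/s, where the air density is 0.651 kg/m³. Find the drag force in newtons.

D = 1.62×10^5 N

CD = 0.0188 + 0.046 × 0.7² = 0.04134
D = ½ρv²S·CD = ½ × 0.651 × 175² × 393 × 0.04134 = 1.62×10^5 N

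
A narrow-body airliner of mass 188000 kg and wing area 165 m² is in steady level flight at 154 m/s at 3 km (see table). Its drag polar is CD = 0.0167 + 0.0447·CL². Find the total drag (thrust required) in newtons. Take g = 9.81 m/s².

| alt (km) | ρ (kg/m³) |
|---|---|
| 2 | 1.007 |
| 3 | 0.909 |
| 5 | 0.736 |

D = 1.15×10^5 N

At 3 km, from the table: ρ = 0.909 kg/m³.
Weight W = mg = 188000 × 9.81 = 1.8443×10^6 N; in level flight L = W.
Dynamic pressure q = 0.5 × 0.909 × 154² = 10780 Pa.
Required CL = L/(qS) = 1.8443×10^6/(10780·165) = 1.037.
CD = 0.0167 + 0.0447 × 1.037² = 0.06477.
D = q·S·CD = 10780 × 165 × 0.06477 = 1.152×10^5 N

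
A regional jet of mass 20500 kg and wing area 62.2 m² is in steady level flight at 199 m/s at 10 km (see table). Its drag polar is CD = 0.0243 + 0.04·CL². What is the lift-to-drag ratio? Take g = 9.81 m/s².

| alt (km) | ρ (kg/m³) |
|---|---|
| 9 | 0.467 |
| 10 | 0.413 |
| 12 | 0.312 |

At 10 km, from the table: ρ = 0.413 kg/m³.
Weight W = mg = 20500 × 9.81 = 2.011×10^5 N; in level flight L = W.
Dynamic pressure q = 0.5 × 0.413 × 199² = 8178 Pa.
CL = W/(q·S) = 2.011×10^5 / (8178 × 62.2) = 0.3954.
CD = 0.0243 + 0.04 × 0.3954² = 0.03055.
L/D = CL/CD = 0.3954 / 0.03055 = 12.9

L/D = 12.9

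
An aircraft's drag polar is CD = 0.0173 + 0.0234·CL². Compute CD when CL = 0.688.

CD = 0.0173 + 0.0234 × 0.688² = 0.0173 + 0.01108 = 0.0284

CD = 0.0284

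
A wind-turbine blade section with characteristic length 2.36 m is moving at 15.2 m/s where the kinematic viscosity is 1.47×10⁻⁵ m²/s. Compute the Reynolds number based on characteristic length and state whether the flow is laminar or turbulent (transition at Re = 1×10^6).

Re = 2.44×10^6 (turbulent)

Re = v·c/ν = 15.2 × 2.36 / (1.47×10⁻⁵) = 2.44×10^6
Since 2.44×10^6 > 1×10^6, the flow is turbulent.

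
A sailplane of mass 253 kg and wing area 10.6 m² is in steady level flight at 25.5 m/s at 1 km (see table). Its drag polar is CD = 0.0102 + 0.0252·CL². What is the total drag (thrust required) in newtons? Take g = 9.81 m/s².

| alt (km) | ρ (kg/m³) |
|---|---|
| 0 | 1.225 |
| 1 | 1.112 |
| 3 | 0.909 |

At 1 km, from the table: ρ = 1.112 kg/m³.
In steady level flight, lift balances weight: W = mg = 253 × 9.81 = 2481.9 N.
q = ½ρv² = ½ × 1.112 × 25.5² = 361.5 Pa.
Required CL = L/(qS) = 2481.9/(361.5·10.6) = 0.6476.
CD = 0.0102 + 0.0252 × 0.6476² = 0.02077.
D = q·S·CD = 361.5 × 10.6 × 0.02077 = 79.6 N

D = 79.6 N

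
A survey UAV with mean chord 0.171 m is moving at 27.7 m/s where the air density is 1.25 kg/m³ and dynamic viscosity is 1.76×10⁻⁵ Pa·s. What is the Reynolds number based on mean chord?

Re = 3.36×10^5

Re = ρ·v·c/μ = 1.25 × 27.7 × 0.171 / (1.76×10⁻⁵) = 3.36×10^5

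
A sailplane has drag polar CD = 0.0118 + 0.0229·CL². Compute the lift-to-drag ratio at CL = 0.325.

CD = 0.0118 + 0.0229 × 0.325² = 0.01422
L/D = CL/CD = 0.325 / 0.01422 = 22.9

L/D = 22.9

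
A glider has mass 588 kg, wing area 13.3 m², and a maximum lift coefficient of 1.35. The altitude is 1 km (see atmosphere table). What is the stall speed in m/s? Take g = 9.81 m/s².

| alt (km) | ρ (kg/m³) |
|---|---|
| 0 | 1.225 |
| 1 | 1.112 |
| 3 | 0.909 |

At 1 km, from the table: ρ = 1.112 kg/m³.
Weight W = mg = 588 × 9.81 = 5768 N.
From L = ½ρV²S·CL,max = W: V_stall = √(2W/(ρSCL,max)) = √(2·5768/(1.112·13.3·1.35))
V_stall = √577.8 = 24 m/s

V_stall = 24 m/s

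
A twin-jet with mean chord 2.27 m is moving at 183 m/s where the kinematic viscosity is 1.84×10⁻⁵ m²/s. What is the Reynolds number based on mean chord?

Re = v·c/ν = 183 × 2.27 / (1.84×10⁻⁵) = 2.26×10^7

Re = 2.26×10^7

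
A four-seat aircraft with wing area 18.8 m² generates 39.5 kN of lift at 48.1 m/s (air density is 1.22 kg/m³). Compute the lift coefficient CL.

CL = 1.49

From L = ½ρv²S·CL, rearranging gives CL = 2L/(ρv²S).
CL = 2 × 39500 / (1.22 × 48.1² × 18.8) = 1.49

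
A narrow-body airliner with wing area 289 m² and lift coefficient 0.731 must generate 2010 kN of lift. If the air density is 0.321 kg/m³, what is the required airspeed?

v = 243 m/s

L = ½ρv²S·CL ⇒ v = √(2L/(ρ·S·CL))
v = √(2 × 2.01×10^6 / (0.321 × 289 × 0.731)) = √59280 = 243 m/s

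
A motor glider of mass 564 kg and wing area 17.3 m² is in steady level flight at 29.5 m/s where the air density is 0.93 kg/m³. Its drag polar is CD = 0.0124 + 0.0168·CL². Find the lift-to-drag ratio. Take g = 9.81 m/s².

Level flight ⇒ L = W = m·g = 564 × 9.81 = 5532.8 N.
q = ½ρv² = ½ × 0.93 × 29.5² = 404.7 Pa.
Required CL = L/(qS) = 5532.8/(404.7·17.3) = 0.7903.
CD = 0.0124 + 0.0168 × 0.7903² = 0.02289.
L/D = CL/CD = 0.7903 / 0.02289 = 34.5

L/D = 34.5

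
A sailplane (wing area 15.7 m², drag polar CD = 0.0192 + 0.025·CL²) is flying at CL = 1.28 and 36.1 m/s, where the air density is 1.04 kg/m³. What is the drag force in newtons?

CD = 0.0192 + 0.025 × 1.28² = 0.06016
D = ½ρv²S·CD = ½ × 1.04 × 36.1² × 15.7 × 0.06016 = 640 N

D = 640 N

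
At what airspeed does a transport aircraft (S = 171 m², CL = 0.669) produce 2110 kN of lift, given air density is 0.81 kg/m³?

v = 213 m/s

L = ½ρv²S·CL ⇒ v = √(2L/(ρ·S·CL))
v = √(2 × 2.11×10^6 / (0.81 × 171 × 0.669)) = √45540 = 213 m/s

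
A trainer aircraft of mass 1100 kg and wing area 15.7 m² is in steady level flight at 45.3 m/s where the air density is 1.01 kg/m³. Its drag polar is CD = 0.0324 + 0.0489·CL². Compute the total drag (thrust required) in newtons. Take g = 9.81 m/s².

In steady level flight, lift balances weight: W = mg = 1100 × 9.81 = 10791 N.
Dynamic pressure q = 0.5 × 1.01 × 45.3² = 1036 Pa.
Required CL = L/(qS) = 10791/(1036·15.7) = 0.6632.
CD = 0.0324 + 0.0489 × 0.6632² = 0.05391.
D = q·S·CD = 1036 × 15.7 × 0.05391 = 877.1 N

D = 877 N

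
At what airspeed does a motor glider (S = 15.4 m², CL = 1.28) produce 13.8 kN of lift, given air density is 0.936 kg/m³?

v = 38.7 m/s

L = ½ρv²S·CL ⇒ v = √(2L/(ρ·S·CL))
v = √(2 × 13800 / (0.936 × 15.4 × 1.28)) = √1496 = 38.7 m/s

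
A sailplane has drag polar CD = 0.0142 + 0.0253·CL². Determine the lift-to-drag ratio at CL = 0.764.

CD = 0.0142 + 0.0253 × 0.764² = 0.02897
L/D = CL/CD = 0.764 / 0.02897 = 26.4

L/D = 26.4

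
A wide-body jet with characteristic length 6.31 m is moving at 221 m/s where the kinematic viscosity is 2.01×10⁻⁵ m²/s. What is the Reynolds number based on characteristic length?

Re = v·c/ν = 221 × 6.31 / (2.01×10⁻⁵) = 6.94×10^7

Re = 6.94×10^7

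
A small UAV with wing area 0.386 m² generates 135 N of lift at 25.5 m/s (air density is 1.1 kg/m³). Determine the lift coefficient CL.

CL = 0.978

From L = ½ρv²S·CL, rearranging gives CL = 2L/(ρv²S).
CL = 2 × 135 / (1.1 × 25.5² × 0.386) = 0.978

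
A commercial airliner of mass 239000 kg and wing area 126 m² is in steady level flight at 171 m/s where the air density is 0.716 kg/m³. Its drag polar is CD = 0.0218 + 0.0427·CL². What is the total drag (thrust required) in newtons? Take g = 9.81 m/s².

D = 2.07×10^5 N

In steady level flight, lift balances weight: W = mg = 239000 × 9.81 = 2.3446×10^6 N.
q = ½ρv² = ½ × 0.716 × 171² = 10470 Pa.
CL = 2W/(ρv²S) = 2×2.3446×10^6/(0.716×171²×126) = 1.778.
CD = 0.0218 + 0.0427 × 1.778² = 0.1567.
D = q·S·CD = 10470 × 126 × 0.1567 = 2.067×10^5 N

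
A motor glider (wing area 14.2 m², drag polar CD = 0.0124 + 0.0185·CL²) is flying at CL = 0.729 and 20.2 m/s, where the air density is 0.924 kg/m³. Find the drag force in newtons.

D = 59.5 N

CD = 0.0124 + 0.0185 × 0.729² = 0.02223
D = ½ρv²S·CD = ½ × 0.924 × 20.2² × 14.2 × 0.02223 = 59.5 N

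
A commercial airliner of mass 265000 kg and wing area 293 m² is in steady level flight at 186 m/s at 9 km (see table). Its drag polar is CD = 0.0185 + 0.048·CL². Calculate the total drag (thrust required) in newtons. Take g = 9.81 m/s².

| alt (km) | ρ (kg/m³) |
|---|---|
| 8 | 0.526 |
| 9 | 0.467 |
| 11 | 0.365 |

D = 1.81×10^5 N

At 9 km, from the table: ρ = 0.467 kg/m³.
Level flight ⇒ L = W = m·g = 265000 × 9.81 = 2.5996×10^6 N.
q = ½ρv² = ½ × 0.467 × 186² = 8078 Pa.
CL = 2W/(ρv²S) = 2×2.5996×10^6/(0.467×186²×293) = 1.098.
CD = 0.0185 + 0.048 × 1.098² = 0.0764.
D = q·S·CD = 8078 × 293 × 0.0764 = 1.808×10^5 N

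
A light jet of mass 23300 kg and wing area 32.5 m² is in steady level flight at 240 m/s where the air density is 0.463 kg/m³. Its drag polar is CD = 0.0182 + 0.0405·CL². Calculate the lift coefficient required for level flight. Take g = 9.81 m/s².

In steady level flight, lift balances weight: W = mg = 23300 × 9.81 = 2.2857×10^5 N.
Dynamic pressure q = 0.5 × 0.463 × 240² = 13330 Pa.
CL = W/(q·S) = 2.2857×10^5 / (13330 × 32.5) = 0.5274.

CL = 0.527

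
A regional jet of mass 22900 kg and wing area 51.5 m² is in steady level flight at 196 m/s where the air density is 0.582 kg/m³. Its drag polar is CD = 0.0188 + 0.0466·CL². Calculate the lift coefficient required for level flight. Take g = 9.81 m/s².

CL = 0.39

In steady level flight, lift balances weight: W = mg = 22900 × 9.81 = 2.2465×10^5 N.
Dynamic pressure q = 0.5 × 0.582 × 196² = 11180 Pa.
Required CL = L/(qS) = 2.2465×10^5/(11180·51.5) = 0.3902.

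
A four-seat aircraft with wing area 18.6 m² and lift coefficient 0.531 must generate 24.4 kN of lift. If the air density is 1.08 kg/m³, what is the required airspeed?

v = 67.6 m/s

L = ½ρv²S·CL ⇒ v = √(2L/(ρ·S·CL))
v = √(2 × 24400 / (1.08 × 18.6 × 0.531)) = √4575 = 67.6 m/s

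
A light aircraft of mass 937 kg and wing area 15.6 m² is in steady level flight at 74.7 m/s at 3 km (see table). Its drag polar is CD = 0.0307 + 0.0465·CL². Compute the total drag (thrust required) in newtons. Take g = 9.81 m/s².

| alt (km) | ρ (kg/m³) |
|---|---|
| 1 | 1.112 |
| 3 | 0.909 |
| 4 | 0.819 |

At 3 km, from the table: ρ = 0.909 kg/m³.
Weight W = mg = 937 × 9.81 = 9192 N; in level flight L = W.
q = ½ρv² = ½ × 0.909 × 74.7² = 2536 Pa.
Required CL = L/(qS) = 9192/(2536·15.6) = 0.2323.
CD = 0.0307 + 0.0465 × 0.2323² = 0.03321.
D = q·S·CD = 2536 × 15.6 × 0.03321 = 1314 N

D = 1310 N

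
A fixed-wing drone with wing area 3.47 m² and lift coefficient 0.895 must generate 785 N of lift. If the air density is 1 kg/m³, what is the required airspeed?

v = 22.5 m/s

L = ½ρv²S·CL ⇒ v = √(2L/(ρ·S·CL))
v = √(2 × 785 / (1 × 3.47 × 0.895)) = √505.5 = 22.5 m/s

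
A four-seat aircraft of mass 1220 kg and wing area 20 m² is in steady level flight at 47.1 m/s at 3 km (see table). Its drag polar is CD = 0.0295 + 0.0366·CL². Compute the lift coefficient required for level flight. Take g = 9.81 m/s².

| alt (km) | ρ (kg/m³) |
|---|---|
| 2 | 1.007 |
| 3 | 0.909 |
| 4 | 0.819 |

At 3 km, from the table: ρ = 0.909 kg/m³.
Level flight ⇒ L = W = m·g = 1220 × 9.81 = 11968 N.
Dynamic pressure q = 0.5 × 0.909 × 47.1² = 1008 Pa.
Required CL = L/(qS) = 11968/(1008·20) = 0.5935.

CL = 0.594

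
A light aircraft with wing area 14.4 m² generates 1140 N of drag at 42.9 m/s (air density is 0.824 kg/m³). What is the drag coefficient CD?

From D = ½ρv²S·CD, rearranging gives CD = 2D/(ρv²S).
CD = 2 × 1140 / (0.824 × 42.9² × 14.4) = 0.104

CD = 0.104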